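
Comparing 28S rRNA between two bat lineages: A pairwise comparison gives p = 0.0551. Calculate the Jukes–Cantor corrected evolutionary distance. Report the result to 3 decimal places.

d = −(3/4) ln(1 − 4p/3) = −0.75 ln(1 − 0.073467) = −0.75 ln(0.926533)
  = −0.75 × (-0.076306) = 0.057230 substitutions/site.

0.057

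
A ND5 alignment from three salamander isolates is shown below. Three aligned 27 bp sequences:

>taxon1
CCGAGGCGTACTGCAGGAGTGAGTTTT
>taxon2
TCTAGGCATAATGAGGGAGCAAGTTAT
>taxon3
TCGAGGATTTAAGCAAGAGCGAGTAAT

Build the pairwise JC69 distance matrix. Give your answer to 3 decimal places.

taxon1–taxon2: 9/27 sites differ → p ≈ 0.333333, d = −0.75 ln(1 − 0.444444) = 0.440839 ≈ 0.441.
taxon1–taxon3: 10/27 sites differ → p ≈ 0.37037, d = −0.75 ln(1 − 0.493827) = 0.510658 ≈ 0.511.
taxon2–taxon3: 10/27 sites differ → p ≈ 0.37037, d = −0.75 ln(1 − 0.493827) = 0.510658 ≈ 0.511.

d(taxon1,taxon2) = 0.441, d(taxon1,taxon3) = 0.511, d(taxon2,taxon3) = 0.511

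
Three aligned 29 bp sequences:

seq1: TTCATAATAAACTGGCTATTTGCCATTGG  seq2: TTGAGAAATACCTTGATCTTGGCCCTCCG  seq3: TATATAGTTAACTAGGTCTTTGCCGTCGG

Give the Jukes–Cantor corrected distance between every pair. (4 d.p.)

d(seq1,seq2) = 0.6018, d(seq1,seq3) = 0.4006, d(seq2,seq3) = 0.5285

seq1–seq2: 12/29 sites differ → p ≈ 0.413793, d = −0.75 ln(1 − 0.551724) = 0.601760 ≈ 0.6018.
seq1–seq3: 9/29 sites differ → p ≈ 0.310345, d = −0.75 ln(1 − 0.413793) = 0.400562 ≈ 0.4006.
seq2–seq3: 11/29 sites differ → p ≈ 0.37931, d = −0.75 ln(1 − 0.505747) = 0.528531 ≈ 0.5285.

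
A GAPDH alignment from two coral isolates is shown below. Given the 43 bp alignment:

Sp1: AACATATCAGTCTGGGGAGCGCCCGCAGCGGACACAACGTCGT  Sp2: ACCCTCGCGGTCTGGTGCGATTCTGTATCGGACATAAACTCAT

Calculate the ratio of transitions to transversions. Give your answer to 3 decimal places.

0.545

Transitions are A↔G and C↔T; transversions are all other mismatches.
Transitions: 6. Transversions: 11.
R = 6/11 = 0.545454… ≈ 0.545 (to 3 d.p.).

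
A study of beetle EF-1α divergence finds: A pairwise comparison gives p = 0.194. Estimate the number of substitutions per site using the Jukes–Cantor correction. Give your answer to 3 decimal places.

0.224

d = −(3/4) ln(1 − 4p/3) = −0.75 ln(1 − 0.258667) = −0.75 ln(0.741333)
  = −0.75 × (-0.299305) = 0.224479 substitutions/site.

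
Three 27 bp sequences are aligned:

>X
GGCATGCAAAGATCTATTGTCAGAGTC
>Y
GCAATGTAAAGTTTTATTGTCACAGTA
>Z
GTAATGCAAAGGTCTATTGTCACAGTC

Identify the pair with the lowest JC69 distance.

X and Z

X–Y: 7/27 differ, p = 0.259, d = 0.318.
X–Z: 4/27 differ, p = 0.148, d = 0.165.
Y–Z: 5/27 differ, p = 0.185, d = 0.213.
The smallest distance is between X and Z.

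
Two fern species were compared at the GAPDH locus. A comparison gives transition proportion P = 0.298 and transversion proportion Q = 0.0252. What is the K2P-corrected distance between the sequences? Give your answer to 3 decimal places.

0.498

Under the Kimura two-parameter model, d = −½ ln(1 − 2P − Q) − ¼ ln(1 − 2Q).
1 − 2P − Q = 0.3788, giving −½ ln(0.3788) = 0.485373.
1 − 2Q = 0.9496, giving −¼ ln(0.9496) = 0.012929.
d = 0.485373 + 0.012929 = 0.498302.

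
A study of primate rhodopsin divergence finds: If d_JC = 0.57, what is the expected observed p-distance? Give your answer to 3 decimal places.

0.399

p = (3/4)(1 − e^(−4d/3)) = 0.75 × (1 − e^(-0.76)) = 0.75 × (1 − 0.467666) = 0.399251.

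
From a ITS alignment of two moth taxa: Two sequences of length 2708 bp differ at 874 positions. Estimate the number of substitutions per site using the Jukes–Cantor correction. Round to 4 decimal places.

p = 874/2708 ≈ 0.322747.
d = −(3/4) ln(1 − 4p/3) = −0.75 ln(1 − 0.430329) = −0.75 ln(0.569671)
  = −0.75 × (-0.562696) = 0.422022 substitutions/site.

0.4220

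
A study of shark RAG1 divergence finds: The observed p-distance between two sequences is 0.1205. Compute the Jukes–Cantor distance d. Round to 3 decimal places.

d = −(3/4) ln(1 − 4p/3) = −0.75 ln(1 − 0.160667) = −0.75 ln(0.839333)
  = −0.75 × (-0.175148) = 0.131361 substitutions/site.

0.131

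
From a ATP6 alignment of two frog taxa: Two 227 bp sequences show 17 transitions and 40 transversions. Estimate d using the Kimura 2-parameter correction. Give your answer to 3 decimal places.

P = 17/227 ≈ 0.07489 and Q = 40/227 ≈ 0.176211.
Under the Kimura two-parameter model, d = −½ ln(1 − 2P − Q) − ¼ ln(1 − 2Q).
1 − 2P − Q = 0.674009, giving −½ ln(0.674009) = 0.197256.
1 − 2Q = 0.647578, giving −¼ ln(0.647578) = 0.108629.
d = 0.197256 + 0.108629 = 0.305885.

0.306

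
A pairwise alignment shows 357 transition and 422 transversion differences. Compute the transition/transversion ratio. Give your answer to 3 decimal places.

0.846

R = 357/422 = 0.845971… ≈ 0.846 (to 3 d.p.).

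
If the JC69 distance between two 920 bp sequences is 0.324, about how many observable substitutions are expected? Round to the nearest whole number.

242

Invert JC69: p = (3/4)(1 − e^(−4d/3)) = 0.75 × (1 − e^(-0.432)) = 0.75 × (1 − 0.649209) = 0.263093.
Expected differing sites = pL ≈ 0.263093 × 920 = 242.04556 ≈ 242.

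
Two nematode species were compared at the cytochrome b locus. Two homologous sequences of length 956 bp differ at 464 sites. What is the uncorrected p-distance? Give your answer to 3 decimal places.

0.485

p = 464/956 = 0.485355… ≈ 0.485 (to 3 d.p.).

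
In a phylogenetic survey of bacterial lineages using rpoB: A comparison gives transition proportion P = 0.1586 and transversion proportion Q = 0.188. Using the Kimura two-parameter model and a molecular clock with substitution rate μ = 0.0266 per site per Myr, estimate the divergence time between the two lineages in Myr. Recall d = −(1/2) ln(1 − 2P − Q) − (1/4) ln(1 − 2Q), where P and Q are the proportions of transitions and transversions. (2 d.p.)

8.83

Under the Kimura two-parameter model, d = −½ ln(1 − 2P − Q) − ¼ ln(1 − 2Q).
1 − 2P − Q = 0.4948, giving −½ ln(0.4948) = 0.351801.
1 − 2Q = 0.624, giving −¼ ln(0.624) = 0.117901.
d = 0.351801 + 0.117901 = 0.469702.
Under a molecular clock d = 2μt, so t = d/(2μ) = 0.469702 / (2 × 0.0266) = 8.83 Myr.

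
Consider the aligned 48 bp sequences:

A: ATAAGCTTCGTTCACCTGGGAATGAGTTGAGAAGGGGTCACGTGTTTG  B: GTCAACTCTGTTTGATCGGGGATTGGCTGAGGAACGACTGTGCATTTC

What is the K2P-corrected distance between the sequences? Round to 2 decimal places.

1.44

Of 48 sites, 20 differences are transitions and 5 are transversions, so P = 20/48 ≈ 0.416667 and Q = 5/48 ≈ 0.104167.
Under the Kimura two-parameter model, d = −½ ln(1 − 2P − Q) − ¼ ln(1 − 2Q).
1 − 2P − Q = 0.062499, giving −½ ln(0.062499) = 1.386302.
1 − 2Q = 0.791666, giving −¼ ln(0.791666) = 0.058404.
d = 1.386302 + 0.058404 = 1.444706.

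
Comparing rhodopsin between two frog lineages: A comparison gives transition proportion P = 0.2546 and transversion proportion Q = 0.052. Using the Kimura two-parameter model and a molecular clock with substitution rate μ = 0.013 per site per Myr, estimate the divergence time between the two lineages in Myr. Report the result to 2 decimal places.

Under the Kimura two-parameter model, d = −½ ln(1 − 2P − Q) − ¼ ln(1 − 2Q).
1 − 2P − Q = 0.4388, giving −½ ln(0.4388) = 0.411856.
1 − 2Q = 0.896, giving −¼ ln(0.896) = 0.027454.
d = 0.411856 + 0.027454 = 0.439310.
Under a molecular clock d = 2μt, so t = d/(2μ) = 0.439310 / (2 × 0.013) = 16.90 Myr.

16.90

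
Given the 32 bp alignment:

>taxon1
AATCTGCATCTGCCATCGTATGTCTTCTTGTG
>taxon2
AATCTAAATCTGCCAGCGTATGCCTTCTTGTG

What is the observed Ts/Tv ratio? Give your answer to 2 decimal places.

Transitions are A↔G and C↔T; transversions are all other mismatches.
Transitions: 2. Transversions: 2.
R = 2/2 = 1.00.

1.00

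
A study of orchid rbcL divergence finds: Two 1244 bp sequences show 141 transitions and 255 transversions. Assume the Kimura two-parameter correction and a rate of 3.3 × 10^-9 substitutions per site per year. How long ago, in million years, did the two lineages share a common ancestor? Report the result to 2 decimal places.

P = 141/1244 ≈ 0.113344 and Q = 255/1244 ≈ 0.204984.
Under the Kimura two-parameter model, d = −½ ln(1 − 2P − Q) − ¼ ln(1 − 2Q).
1 − 2P − Q = 0.568328, giving −½ ln(0.568328) = 0.282528.
1 − 2Q = 0.590032, giving −¼ ln(0.590032) = 0.131895.
d = 0.282528 + 0.131895 = 0.414423.
Under a molecular clock d = 2μt, so t = d/(2μ) = 0.414423 / (2 × 3.3 × 10^-9) = 62.79 million years.

62.79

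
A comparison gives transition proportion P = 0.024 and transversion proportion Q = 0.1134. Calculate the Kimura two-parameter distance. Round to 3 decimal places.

0.152

Under the Kimura two-parameter model, d = −½ ln(1 − 2P − Q) − ¼ ln(1 − 2Q).
1 − 2P − Q = 0.8386, giving −½ ln(0.8386) = 0.088011.
1 − 2Q = 0.7732, giving −¼ ln(0.7732) = 0.064304.
d = 0.088011 + 0.064304 = 0.152315.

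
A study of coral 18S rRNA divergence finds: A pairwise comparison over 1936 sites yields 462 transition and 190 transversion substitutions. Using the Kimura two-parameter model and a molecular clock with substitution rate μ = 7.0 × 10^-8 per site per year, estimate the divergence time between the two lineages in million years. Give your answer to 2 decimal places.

P = 462/1936 ≈ 0.238636 and Q = 190/1936 ≈ 0.09814.
Under the Kimura two-parameter model, d = −½ ln(1 − 2P − Q) − ¼ ln(1 − 2Q).
1 − 2P − Q = 0.424588, giving −½ ln(0.424588) = 0.428318.
1 − 2Q = 0.80372, giving −¼ ln(0.80372) = 0.054626.
d = 0.428318 + 0.054626 = 0.482944.
Under a molecular clock d = 2μt, so t = d/(2μ) = 0.482944 / (2 × 7.0 × 10^-8) = 3.45 million years.

3.45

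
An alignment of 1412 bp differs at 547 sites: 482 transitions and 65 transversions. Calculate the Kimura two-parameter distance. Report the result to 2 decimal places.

P = 482/1412 ≈ 0.34136 and Q = 65/1412 ≈ 0.046034.
Under the Kimura two-parameter model, d = −½ ln(1 − 2P − Q) − ¼ ln(1 − 2Q).
1 − 2P − Q = 0.271246, giving −½ ln(0.271246) = 0.652365.
1 − 2Q = 0.907932, giving −¼ ln(0.907932) = 0.024146.
d = 0.652365 + 0.024146 = 0.676511.

0.68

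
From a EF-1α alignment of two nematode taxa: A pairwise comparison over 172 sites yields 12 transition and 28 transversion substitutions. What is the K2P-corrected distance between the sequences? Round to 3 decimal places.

0.278

P = 12/172 ≈ 0.069767 and Q = 28/172 ≈ 0.162791.
Under the Kimura two-parameter model, d = −½ ln(1 − 2P − Q) − ¼ ln(1 − 2Q).
1 − 2P − Q = 0.697675, giving −½ ln(0.697675) = 0.180001.
1 − 2Q = 0.674418, giving −¼ ln(0.674418) = 0.098476.
d = 0.180001 + 0.098476 = 0.278477.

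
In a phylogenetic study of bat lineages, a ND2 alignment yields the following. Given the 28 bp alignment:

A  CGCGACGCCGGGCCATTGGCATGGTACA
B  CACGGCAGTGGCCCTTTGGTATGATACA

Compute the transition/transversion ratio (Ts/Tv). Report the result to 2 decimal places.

2.00

Transitions are A↔G and C↔T; transversions are all other mismatches.
Transitions: 6. Transversions: 3.
R = 6/3 = 2.00.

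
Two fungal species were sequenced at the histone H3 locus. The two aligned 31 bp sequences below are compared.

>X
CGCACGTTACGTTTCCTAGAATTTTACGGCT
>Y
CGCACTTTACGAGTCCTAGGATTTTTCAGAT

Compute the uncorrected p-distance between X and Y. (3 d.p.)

The sequences differ at 7 of 31 positions (sites 6, 12, 13, 20, 26, 28, 30).
p = 7/31 = 0.225806… ≈ 0.226 (to 3 d.p.).

0.226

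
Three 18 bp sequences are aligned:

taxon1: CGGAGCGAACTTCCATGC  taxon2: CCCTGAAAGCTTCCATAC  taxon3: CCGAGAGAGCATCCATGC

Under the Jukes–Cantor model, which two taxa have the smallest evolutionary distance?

taxon1–taxon2: 7/18 differ, p = 0.389, d = 0.548.
taxon1–taxon3: 4/18 differ, p = 0.222, d = 0.264.
taxon2–taxon3: 5/18 differ, p = 0.278, d = 0.347.
The smallest distance is between taxon1 and taxon3.

taxon1 and taxon3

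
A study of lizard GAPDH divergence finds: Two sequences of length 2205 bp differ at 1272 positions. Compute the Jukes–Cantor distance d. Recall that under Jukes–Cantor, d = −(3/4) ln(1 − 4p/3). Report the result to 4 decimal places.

1.0995

p = 1272/2205 ≈ 0.576871.
d = −(3/4) ln(1 − 4p/3) = −0.75 ln(1 − 0.769161) = −0.75 ln(0.230839)
  = −0.75 × (-1.466035) = 1.099526 substitutions/site.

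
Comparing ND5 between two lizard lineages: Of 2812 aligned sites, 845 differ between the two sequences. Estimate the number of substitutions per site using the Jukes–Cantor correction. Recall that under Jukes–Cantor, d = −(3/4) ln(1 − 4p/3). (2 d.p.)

p = 845/2812 ≈ 0.300498.
d = −(3/4) ln(1 − 4p/3) = −0.75 ln(1 − 0.400664) = −0.75 ln(0.599336)
  = −0.75 × (-0.511933) = 0.383950 substitutions/site.

0.38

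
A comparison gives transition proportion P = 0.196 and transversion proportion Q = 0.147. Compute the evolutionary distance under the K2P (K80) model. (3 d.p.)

Under the Kimura two-parameter model, d = −½ ln(1 − 2P − Q) − ¼ ln(1 − 2Q).
1 − 2P − Q = 0.461, giving −½ ln(0.461) = 0.387179.
1 − 2Q = 0.706, giving −¼ ln(0.706) = 0.087035.
d = 0.387179 + 0.087035 = 0.474214.

0.474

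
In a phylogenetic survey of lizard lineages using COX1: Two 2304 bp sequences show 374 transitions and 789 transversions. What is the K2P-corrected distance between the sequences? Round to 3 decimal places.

0.839

P = 374/2304 ≈ 0.162326 and Q = 789/2304 ≈ 0.342448.
Under the Kimura two-parameter model, d = −½ ln(1 − 2P − Q) − ¼ ln(1 − 2Q).
1 − 2P − Q = 0.3329, giving −½ ln(0.3329) = 0.549957.
1 − 2Q = 0.315104, giving −¼ ln(0.315104) = 0.288713.
d = 0.549957 + 0.288713 = 0.838670.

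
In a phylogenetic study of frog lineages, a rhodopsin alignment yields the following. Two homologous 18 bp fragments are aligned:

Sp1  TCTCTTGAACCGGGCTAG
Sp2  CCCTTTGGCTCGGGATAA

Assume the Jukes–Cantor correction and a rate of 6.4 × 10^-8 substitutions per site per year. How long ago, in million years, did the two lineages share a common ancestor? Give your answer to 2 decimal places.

5.26

The sequences differ at 8 of 18 sites (1, 3, 4, 8, 9, 10, 15, 18), so p = 8/18 ≈ 0.444444.
d = −(3/4) ln(1 − 4p/3) = −0.75 ln(1 − 0.592592) = −0.75 ln(0.407408)
  = −0.75 × (-0.897940) = 0.673455 substitutions/site.
Under a molecular clock d = 2μt, so t = d/(2μ) = 0.673455 / (2 × 6.4 × 10^-8) = 5.26 million years.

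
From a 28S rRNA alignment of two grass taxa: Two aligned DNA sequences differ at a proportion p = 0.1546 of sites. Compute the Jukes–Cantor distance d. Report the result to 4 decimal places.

0.1731

d = −(3/4) ln(1 − 4p/3) = −0.75 ln(1 − 0.206133) = −0.75 ln(0.793867)
  = −0.75 × (-0.230839) = 0.173129 substitutions/site.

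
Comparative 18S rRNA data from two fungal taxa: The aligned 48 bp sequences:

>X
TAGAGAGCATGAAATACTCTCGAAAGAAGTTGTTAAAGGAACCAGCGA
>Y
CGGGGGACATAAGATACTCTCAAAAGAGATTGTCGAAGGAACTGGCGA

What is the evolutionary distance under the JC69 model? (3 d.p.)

The sequences differ at 14 of 48 sites, so p = 14/48 ≈ 0.291667.
d = −(3/4) ln(1 − 4p/3) = −0.75 ln(1 − 0.388889) = −0.75 ln(0.611111)
  = −0.75 × (-0.492477) = 0.369358 substitutions/site.

0.369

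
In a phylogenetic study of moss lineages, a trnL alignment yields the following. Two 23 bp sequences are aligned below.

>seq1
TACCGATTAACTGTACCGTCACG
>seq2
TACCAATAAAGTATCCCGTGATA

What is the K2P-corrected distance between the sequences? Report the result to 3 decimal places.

0.476

Of 23 sites, 4 differences are transitions and 4 are transversions, so P = 4/23 ≈ 0.173913 and Q = 4/23 ≈ 0.173913.
Under the Kimura two-parameter model, d = −½ ln(1 − 2P − Q) − ¼ ln(1 − 2Q).
1 − 2P − Q = 0.478261, giving −½ ln(0.478261) = 0.368799.
1 − 2Q = 0.652174, giving −¼ ln(0.652174) = 0.106861.
d = 0.368799 + 0.106861 = 0.475660.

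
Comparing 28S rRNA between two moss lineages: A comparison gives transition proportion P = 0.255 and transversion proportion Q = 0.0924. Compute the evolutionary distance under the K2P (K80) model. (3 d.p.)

Under the Kimura two-parameter model, d = −½ ln(1 − 2P − Q) − ¼ ln(1 − 2Q).
1 − 2P − Q = 0.3976, giving −½ ln(0.3976) = 0.461154.
1 − 2Q = 0.8152, giving −¼ ln(0.8152) = 0.051080.
d = 0.461154 + 0.051080 = 0.512234.

0.512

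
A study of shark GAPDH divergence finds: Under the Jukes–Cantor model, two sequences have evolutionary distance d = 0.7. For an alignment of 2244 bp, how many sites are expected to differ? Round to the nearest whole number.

Invert JC69: p = (3/4)(1 − e^(−4d/3)) = 0.75 × (1 − e^(-0.933333)) = 0.75 × (1 − 0.393241) = 0.455069.
Expected differing sites = pL ≈ 0.455069 × 2244 = 1021.174836 ≈ 1021.

1021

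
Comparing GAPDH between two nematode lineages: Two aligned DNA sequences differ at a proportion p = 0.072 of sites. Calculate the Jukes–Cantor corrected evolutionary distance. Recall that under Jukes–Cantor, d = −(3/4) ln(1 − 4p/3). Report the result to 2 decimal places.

d = −(3/4) ln(1 − 4p/3) = −0.75 ln(1 − 0.096) = −0.75 ln(0.904)
  = −0.75 × (-0.100926) = 0.075695 substitutions/site.

0.08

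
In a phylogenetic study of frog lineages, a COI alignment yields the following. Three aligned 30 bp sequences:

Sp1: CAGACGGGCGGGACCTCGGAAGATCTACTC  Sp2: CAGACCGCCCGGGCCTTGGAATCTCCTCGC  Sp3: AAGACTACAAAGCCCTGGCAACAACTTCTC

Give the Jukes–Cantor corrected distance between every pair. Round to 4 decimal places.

d(Sp1,Sp2) = 0.4408, d(Sp1,Sp3) = 0.6467, d(Sp2,Sp3) = 0.7301

Sp1–Sp2: 10/30 sites differ → p ≈ 0.333333, d = −0.75 ln(1 − 0.444444) = 0.440839 ≈ 0.4408.
Sp1–Sp3: 13/30 sites differ → p ≈ 0.433333, d = −0.75 ln(1 − 0.577777) = 0.646666 ≈ 0.6467.
Sp2–Sp3: 14/30 sites differ → p ≈ 0.466667, d = −0.75 ln(1 − 0.622223) = 0.730088 ≈ 0.7301.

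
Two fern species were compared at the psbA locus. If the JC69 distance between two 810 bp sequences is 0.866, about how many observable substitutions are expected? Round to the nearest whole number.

Invert JC69: p = (3/4)(1 − e^(−4d/3)) = 0.75 × (1 − e^(-1.154667)) = 0.75 × (1 − 0.315162) = 0.513629.
Expected differing sites = pL ≈ 0.513629 × 810 = 416.03949 ≈ 416.

416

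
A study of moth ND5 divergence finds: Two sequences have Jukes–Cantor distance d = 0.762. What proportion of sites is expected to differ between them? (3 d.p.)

p = (3/4)(1 − e^(−4d/3)) = 0.75 × (1 − e^(-1.016)) = 0.75 × (1 − 0.362040) = 0.478470.

0.478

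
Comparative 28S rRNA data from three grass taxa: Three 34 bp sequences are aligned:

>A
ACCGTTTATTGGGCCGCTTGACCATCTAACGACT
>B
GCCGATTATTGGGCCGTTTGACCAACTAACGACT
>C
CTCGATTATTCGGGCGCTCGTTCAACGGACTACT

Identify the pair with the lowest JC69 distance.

A–B: 4/34 differ, p = 0.118, d = 0.128.
A–C: 12/34 differ, p = 0.353, d = 0.477.
B–C: 11/34 differ, p = 0.324, d = 0.423.
The smallest distance is between A and B.

A and B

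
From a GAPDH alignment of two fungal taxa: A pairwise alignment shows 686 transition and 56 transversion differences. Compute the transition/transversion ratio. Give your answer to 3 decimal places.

12.250

R = 686/56 = 12.250.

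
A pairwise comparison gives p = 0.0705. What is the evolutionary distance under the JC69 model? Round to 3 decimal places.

0.074

d = −(3/4) ln(1 − 4p/3) = −0.75 ln(1 − 0.094) = −0.75 ln(0.906)
  = −0.75 × (-0.098716) = 0.074037 substitutions/site.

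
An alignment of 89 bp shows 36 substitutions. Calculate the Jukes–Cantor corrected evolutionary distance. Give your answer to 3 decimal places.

p = 36/89 ≈ 0.404494.
d = −(3/4) ln(1 − 4p/3) = −0.75 ln(1 − 0.539325) = −0.75 ln(0.460675)
  = −0.75 × (-0.775062) = 0.581297 substitutions/site.

0.581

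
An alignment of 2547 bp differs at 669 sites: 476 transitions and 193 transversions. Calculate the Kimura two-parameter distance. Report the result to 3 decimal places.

P = 476/2547 ≈ 0.186887 and Q = 193/2547 ≈ 0.075775.
Under the Kimura two-parameter model, d = −½ ln(1 − 2P − Q) − ¼ ln(1 − 2Q).
1 − 2P − Q = 0.550451, giving −½ ln(0.550451) = 0.298509.
1 − 2Q = 0.84845, giving −¼ ln(0.84845) = 0.041086.
d = 0.298509 + 0.041086 = 0.339595.

0.340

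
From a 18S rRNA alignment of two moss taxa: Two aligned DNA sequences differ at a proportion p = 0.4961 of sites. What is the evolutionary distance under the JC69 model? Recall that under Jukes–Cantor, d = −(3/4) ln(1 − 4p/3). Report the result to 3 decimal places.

d = −(3/4) ln(1 − 4p/3) = −0.75 ln(1 − 0.661467) = −0.75 ln(0.338533)
  = −0.75 × (-1.083134) = 0.812351 substitutions/site.

0.812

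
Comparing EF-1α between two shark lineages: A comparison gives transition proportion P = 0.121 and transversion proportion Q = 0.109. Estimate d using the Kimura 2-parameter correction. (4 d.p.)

Under the Kimura two-parameter model, d = −½ ln(1 − 2P − Q) − ¼ ln(1 − 2Q).
1 − 2P − Q = 0.649, giving −½ ln(0.649) = 0.216161.
1 − 2Q = 0.782, giving −¼ ln(0.782) = 0.061475.
d = 0.216161 + 0.061475 = 0.277636.

0.2776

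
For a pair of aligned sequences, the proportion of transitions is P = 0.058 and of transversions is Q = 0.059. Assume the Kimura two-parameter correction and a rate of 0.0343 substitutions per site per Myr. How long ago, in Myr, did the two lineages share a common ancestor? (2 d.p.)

1.86

Under the Kimura two-parameter model, d = −½ ln(1 − 2P − Q) − ¼ ln(1 − 2Q).
1 − 2P − Q = 0.825, giving −½ ln(0.825) = 0.096186.
1 − 2Q = 0.882, giving −¼ ln(0.882) = 0.031391.
d = 0.096186 + 0.031391 = 0.127577.
Under a molecular clock d = 2μt, so t = d/(2μ) = 0.127577 / (2 × 0.0343) = 1.86 Myr.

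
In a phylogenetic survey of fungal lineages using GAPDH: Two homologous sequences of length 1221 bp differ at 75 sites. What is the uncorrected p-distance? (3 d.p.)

0.061

p = 75/1221 = 0.061425… ≈ 0.061 (to 3 d.p.).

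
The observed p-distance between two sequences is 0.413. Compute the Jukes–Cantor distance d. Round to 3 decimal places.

d = −(3/4) ln(1 − 4p/3) = −0.75 ln(1 − 0.550667) = −0.75 ln(0.449333)
  = −0.75 × (-0.799991) = 0.599993 substitutions/site.

0.600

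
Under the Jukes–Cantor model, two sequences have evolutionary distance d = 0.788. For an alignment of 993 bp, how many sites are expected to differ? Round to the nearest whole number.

484

Invert JC69: p = (3/4)(1 − e^(−4d/3)) = 0.75 × (1 − e^(-1.050667)) = 0.75 × (1 − 0.349704) = 0.487722.
Expected differing sites = pL ≈ 0.487722 × 993 = 484.307946 ≈ 484.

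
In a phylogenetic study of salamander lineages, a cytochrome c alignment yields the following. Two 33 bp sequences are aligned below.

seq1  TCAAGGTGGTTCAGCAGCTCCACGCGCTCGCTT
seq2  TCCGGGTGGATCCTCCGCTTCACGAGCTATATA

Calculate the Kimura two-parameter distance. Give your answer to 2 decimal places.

0.51

Of 33 sites, 2 differences are transitions and 10 are transversions, so P = 2/33 ≈ 0.060606 and Q = 10/33 ≈ 0.30303.
Under the Kimura two-parameter model, d = −½ ln(1 − 2P − Q) − ¼ ln(1 − 2Q).
1 − 2P − Q = 0.575758, giving −½ ln(0.575758) = 0.276034.
1 − 2Q = 0.39394, giving −¼ ln(0.39394) = 0.232889.
d = 0.276034 + 0.232889 = 0.508923.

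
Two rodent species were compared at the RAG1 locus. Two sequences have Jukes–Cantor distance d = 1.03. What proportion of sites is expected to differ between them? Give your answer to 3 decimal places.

0.560

p = (3/4)(1 − e^(−4d/3)) = 0.75 × (1 − e^(-1.373333)) = 0.75 × (1 − 0.253261) = 0.560054.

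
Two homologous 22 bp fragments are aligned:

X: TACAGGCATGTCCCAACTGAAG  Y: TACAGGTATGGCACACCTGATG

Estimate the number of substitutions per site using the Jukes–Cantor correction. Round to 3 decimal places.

0.271

The sequences differ at 5 of 22 sites (7, 11, 13, 16, 21), so p = 5/22 ≈ 0.227273.
d = −(3/4) ln(1 − 4p/3) = −0.75 ln(1 − 0.303031) = −0.75 ln(0.696969)
  = −0.75 × (-0.361014) = 0.270761 substitutions/site.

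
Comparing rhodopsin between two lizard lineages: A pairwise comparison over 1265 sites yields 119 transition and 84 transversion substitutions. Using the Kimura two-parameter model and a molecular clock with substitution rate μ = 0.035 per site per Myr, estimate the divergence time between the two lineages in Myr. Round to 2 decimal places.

2.61

P = 119/1265 ≈ 0.094071 and Q = 84/1265 ≈ 0.066403.
Under the Kimura two-parameter model, d = −½ ln(1 − 2P − Q) − ¼ ln(1 − 2Q).
1 − 2P − Q = 0.745455, giving −½ ln(0.745455) = 0.146880.
1 − 2Q = 0.867194, giving −¼ ln(0.867194) = 0.035623.
d = 0.146880 + 0.035623 = 0.182503.
Under a molecular clock d = 2μt, so t = d/(2μ) = 0.182503 / (2 × 0.035) = 2.61 Myr.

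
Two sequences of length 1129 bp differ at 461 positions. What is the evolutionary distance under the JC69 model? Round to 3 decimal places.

p = 461/1129 ≈ 0.408326.
d = −(3/4) ln(1 − 4p/3) = −0.75 ln(1 − 0.544435) = −0.75 ln(0.455565)
  = −0.75 × (-0.786217) = 0.589663 substitutions/site.

0.590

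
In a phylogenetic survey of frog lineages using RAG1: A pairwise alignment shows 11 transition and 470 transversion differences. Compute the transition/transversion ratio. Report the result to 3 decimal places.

0.023

R = 11/470 = 0.023404… ≈ 0.023 (to 3 d.p.).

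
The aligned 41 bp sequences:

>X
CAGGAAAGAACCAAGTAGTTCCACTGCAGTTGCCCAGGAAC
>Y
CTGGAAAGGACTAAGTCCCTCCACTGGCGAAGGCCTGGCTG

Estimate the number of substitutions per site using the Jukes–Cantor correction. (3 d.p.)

0.502

The sequences differ at 15 of 41 sites, so p = 15/41 ≈ 0.365854.
d = −(3/4) ln(1 − 4p/3) = −0.75 ln(1 − 0.487805) = −0.75 ln(0.512195)
  = −0.75 × (-0.669050) = 0.501788 substitutions/site.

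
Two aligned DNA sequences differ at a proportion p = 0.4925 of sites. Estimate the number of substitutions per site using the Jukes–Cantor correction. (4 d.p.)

0.8018

d = −(3/4) ln(1 − 4p/3) = −0.75 ln(1 − 0.656667) = −0.75 ln(0.343333)
  = −0.75 × (-1.069054) = 0.801791 substitutions/site.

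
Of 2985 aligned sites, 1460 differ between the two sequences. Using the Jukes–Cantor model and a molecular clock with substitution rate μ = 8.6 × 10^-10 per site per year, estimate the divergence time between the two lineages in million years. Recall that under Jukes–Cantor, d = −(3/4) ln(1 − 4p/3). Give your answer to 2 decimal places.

460.46

p = 1460/2985 ≈ 0.489112.
d = −(3/4) ln(1 − 4p/3) = −0.75 ln(1 − 0.652149) = −0.75 ln(0.347851)
  = −0.75 × (-1.055981) = 0.791986 substitutions/site.
Under a molecular clock d = 2μt, so t = d/(2μ) = 0.791986 / (2 × 8.6 × 10^-10) = 460.46 million years.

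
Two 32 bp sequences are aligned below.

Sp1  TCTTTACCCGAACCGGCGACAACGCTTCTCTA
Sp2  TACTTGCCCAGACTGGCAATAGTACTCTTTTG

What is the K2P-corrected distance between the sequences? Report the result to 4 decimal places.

Of 32 sites, 14 differences are transitions and 1 are transversions, so P = 14/32 = 0.4375 and Q = 1/32 = 0.03125.
Under the Kimura two-parameter model, d = −½ ln(1 − 2P − Q) − ¼ ln(1 − 2Q).
1 − 2P − Q = 0.09375, giving −½ ln(0.09375) = 1.183562.
1 − 2Q = 0.9375, giving −¼ ln(0.9375) = 0.016135.
d = 1.183562 + 0.016135 = 1.199697.

1.1997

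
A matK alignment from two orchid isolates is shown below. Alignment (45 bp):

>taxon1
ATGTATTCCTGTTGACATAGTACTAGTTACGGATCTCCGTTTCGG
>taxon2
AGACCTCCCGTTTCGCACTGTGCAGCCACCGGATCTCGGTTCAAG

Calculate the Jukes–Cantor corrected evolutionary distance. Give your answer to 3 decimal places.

The sequences differ at 22 of 45 sites, so p = 22/45 ≈ 0.488889.
d = −(3/4) ln(1 − 4p/3) = −0.75 ln(1 − 0.651852) = −0.75 ln(0.348148)
  = −0.75 × (-1.055128) = 0.791346 substitutions/site.

0.791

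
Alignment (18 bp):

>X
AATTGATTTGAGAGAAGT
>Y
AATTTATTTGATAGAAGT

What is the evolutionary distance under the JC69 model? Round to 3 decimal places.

0.120

The sequences differ at 2 of 18 sites (5, 12), so p = 2/18 ≈ 0.111111.
d = −(3/4) ln(1 − 4p/3) = −0.75 ln(1 − 0.148148) = −0.75 ln(0.851852)
  = −0.75 × (-0.160342) = 0.120257 substitutions/site.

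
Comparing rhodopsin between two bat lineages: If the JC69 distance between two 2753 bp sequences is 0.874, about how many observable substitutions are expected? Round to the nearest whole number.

1421

Invert JC69: p = (3/4)(1 − e^(−4d/3)) = 0.75 × (1 − e^(-1.165333)) = 0.75 × (1 − 0.311819) = 0.516136.
Expected differing sites = pL ≈ 0.516136 × 2753 = 1420.922408 ≈ 1421.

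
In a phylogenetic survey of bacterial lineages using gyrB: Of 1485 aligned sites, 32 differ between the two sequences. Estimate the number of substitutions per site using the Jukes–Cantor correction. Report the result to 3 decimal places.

p = 32/1485 ≈ 0.021549.
d = −(3/4) ln(1 − 4p/3) = −0.75 ln(1 − 0.028732) = −0.75 ln(0.971268)
  = −0.75 × (-0.029153) = 0.021865 substitutions/site.

0.022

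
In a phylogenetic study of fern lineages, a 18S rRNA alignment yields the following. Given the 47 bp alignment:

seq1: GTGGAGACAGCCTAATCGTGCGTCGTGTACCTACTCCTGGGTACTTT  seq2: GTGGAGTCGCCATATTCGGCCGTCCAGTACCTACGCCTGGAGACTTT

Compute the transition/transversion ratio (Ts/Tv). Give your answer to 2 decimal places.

Transitions are A↔G and C↔T; transversions are all other mismatches.
Transitions: 2. Transversions: 10.
R = 2/10 = 0.20.

0.20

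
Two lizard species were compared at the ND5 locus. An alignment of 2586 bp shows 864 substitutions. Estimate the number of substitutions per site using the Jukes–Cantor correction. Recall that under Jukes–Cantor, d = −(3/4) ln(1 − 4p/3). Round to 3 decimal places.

0.442

p = 864/2586 ≈ 0.334107.
d = −(3/4) ln(1 − 4p/3) = −0.75 ln(1 − 0.445476) = −0.75 ln(0.554524)
  = −0.75 × (-0.589645) = 0.442234 substitutions/site.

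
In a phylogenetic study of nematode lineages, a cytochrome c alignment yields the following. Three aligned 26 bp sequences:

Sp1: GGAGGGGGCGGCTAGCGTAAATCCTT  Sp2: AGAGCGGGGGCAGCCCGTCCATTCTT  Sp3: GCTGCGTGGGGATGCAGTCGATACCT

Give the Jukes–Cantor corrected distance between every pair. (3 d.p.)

d(Sp1,Sp2) = 0.623, d(Sp1,Sp3) = 0.824, d(Sp2,Sp3) = 0.623

Sp1–Sp2: 11/26 sites differ → p ≈ 0.423077, d = −0.75 ln(1 − 0.564103) = 0.622762 ≈ 0.623.
Sp1–Sp3: 13/26 sites differ → p = 0.5, d = −0.75 ln(1 − 0.666667) = 0.823960 ≈ 0.824.
Sp2–Sp3: 11/26 sites differ → p ≈ 0.423077, d = −0.75 ln(1 − 0.564103) = 0.622762 ≈ 0.623.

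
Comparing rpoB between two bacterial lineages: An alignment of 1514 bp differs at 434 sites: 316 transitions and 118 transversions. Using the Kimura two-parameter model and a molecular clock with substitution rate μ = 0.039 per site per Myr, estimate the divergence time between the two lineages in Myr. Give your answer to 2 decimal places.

P = 316/1514 ≈ 0.208719 and Q = 118/1514 ≈ 0.077939.
Under the Kimura two-parameter model, d = −½ ln(1 − 2P − Q) − ¼ ln(1 − 2Q).
1 − 2P − Q = 0.504623, giving −½ ln(0.504623) = 0.341972.
1 − 2Q = 0.844122, giving −¼ ln(0.844122) = 0.042365.
d = 0.341972 + 0.042365 = 0.384337.
Under a molecular clock d = 2μt, so t = d/(2μ) = 0.384337 / (2 × 0.039) = 4.93 Myr.

4.93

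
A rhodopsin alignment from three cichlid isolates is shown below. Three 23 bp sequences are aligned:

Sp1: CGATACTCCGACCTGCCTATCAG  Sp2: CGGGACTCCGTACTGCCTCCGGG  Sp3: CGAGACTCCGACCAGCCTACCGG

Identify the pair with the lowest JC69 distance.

Sp1 and Sp3

Sp1–Sp2: 8/23 differ, p = 0.348, d = 0.467.
Sp1–Sp3: 4/23 differ, p = 0.174, d = 0.198.
Sp2–Sp3: 6/23 differ, p = 0.261, d = 0.321.
The smallest distance is between Sp1 and Sp3.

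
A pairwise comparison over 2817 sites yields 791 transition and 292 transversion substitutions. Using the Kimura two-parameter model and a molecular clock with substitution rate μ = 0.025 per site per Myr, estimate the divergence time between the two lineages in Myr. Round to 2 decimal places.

12.11

P = 791/2817 ≈ 0.280795 and Q = 292/2817 ≈ 0.103656.
Under the Kimura two-parameter model, d = −½ ln(1 − 2P − Q) − ¼ ln(1 − 2Q).
1 − 2P − Q = 0.334754, giving −½ ln(0.334754) = 0.547180.
1 − 2Q = 0.792688, giving −¼ ln(0.792688) = 0.058081.
d = 0.547180 + 0.058081 = 0.605261.
Under a molecular clock d = 2μt, so t = d/(2μ) = 0.605261 / (2 × 0.025) = 12.11 Myr.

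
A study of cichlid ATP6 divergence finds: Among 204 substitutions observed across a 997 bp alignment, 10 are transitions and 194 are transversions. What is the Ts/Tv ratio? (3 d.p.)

R = 10/194 = 0.051546… ≈ 0.052 (to 3 d.p.).

0.052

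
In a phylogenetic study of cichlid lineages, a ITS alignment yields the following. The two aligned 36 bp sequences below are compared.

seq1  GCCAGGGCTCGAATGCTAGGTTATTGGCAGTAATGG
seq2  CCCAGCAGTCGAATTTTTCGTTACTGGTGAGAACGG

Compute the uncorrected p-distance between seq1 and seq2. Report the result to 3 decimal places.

The sequences differ at 14 of 36 positions.
p = 14/36 = 0.388888… ≈ 0.389 (to 3 d.p.).

0.389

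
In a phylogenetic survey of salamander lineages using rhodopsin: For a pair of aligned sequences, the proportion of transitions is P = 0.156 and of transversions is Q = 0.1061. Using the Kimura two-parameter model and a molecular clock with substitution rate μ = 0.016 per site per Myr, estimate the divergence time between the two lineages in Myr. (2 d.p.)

Under the Kimura two-parameter model, d = −½ ln(1 − 2P − Q) − ¼ ln(1 − 2Q).
1 − 2P − Q = 0.5819, giving −½ ln(0.5819) = 0.270728.
1 − 2Q = 0.7878, giving −¼ ln(0.7878) = 0.059628.
d = 0.270728 + 0.059628 = 0.330356.
Under a molecular clock d = 2μt, so t = d/(2μ) = 0.330356 / (2 × 0.016) = 10.32 Myr.

10.32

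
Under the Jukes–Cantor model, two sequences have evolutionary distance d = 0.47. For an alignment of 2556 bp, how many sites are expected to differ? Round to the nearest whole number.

893

Invert JC69: p = (3/4)(1 − e^(−4d/3)) = 0.75 × (1 − e^(-0.626667)) = 0.75 × (1 − 0.534370) = 0.349223.
Expected differing sites = pL ≈ 0.349223 × 2556 = 892.613988 ≈ 893.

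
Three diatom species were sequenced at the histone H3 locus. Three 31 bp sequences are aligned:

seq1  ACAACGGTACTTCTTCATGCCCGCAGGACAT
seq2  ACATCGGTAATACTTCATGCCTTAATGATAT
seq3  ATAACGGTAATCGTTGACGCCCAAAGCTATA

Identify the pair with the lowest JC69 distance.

seq1 and seq2

seq1–seq2: 8/31 differ, p = 0.258, d = 0.316.
seq1–seq3: 13/31 differ, p = 0.419, d = 0.614.
seq2–seq3: 14/31 differ, p = 0.452, d = 0.691.
The smallest distance is between seq1 and seq2.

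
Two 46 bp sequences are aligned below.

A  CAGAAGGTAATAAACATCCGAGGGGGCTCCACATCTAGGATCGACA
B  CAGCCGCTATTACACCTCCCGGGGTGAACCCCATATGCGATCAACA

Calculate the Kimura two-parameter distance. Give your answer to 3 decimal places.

Of 46 sites, 3 differences are transitions and 13 are transversions, so P = 3/46 ≈ 0.065217 and Q = 13/46 ≈ 0.282609.
Under the Kimura two-parameter model, d = −½ ln(1 − 2P − Q) − ¼ ln(1 − 2Q).
1 − 2P − Q = 0.586957, giving −½ ln(0.586957) = 0.266402.
1 − 2Q = 0.434782, giving −¼ ln(0.434782) = 0.208228.
d = 0.266402 + 0.208228 = 0.474630.

0.475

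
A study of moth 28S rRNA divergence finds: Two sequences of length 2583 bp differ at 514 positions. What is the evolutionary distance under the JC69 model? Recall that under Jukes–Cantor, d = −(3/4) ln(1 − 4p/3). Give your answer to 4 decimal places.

0.2312

p = 514/2583 ≈ 0.198993.
d = −(3/4) ln(1 − 4p/3) = −0.75 ln(1 − 0.265324) = −0.75 ln(0.734676)
  = −0.75 × (-0.308326) = 0.231245 substitutions/site.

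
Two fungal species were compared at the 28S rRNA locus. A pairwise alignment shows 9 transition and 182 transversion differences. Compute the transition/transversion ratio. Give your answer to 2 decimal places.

R = 9/182 = 0.049450… ≈ 0.05 (to 2 d.p.).

0.05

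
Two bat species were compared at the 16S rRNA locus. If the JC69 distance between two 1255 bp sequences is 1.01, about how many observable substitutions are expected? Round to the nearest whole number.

Invert JC69: p = (3/4)(1 − e^(−4d/3)) = 0.75 × (1 − e^(-1.346667)) = 0.75 × (1 − 0.260106) = 0.554921.
Expected differing sites = pL ≈ 0.554921 × 1255 = 696.425855 ≈ 696.

696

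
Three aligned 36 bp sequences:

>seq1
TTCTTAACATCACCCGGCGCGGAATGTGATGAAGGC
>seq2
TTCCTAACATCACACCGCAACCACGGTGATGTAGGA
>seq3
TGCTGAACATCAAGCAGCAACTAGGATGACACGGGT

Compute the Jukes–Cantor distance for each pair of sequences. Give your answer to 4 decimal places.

seq1–seq2: 11/36 sites differ → p ≈ 0.305556, d = −0.75 ln(1 − 0.407408) = 0.392437 ≈ 0.3924.
seq1–seq3: 17/36 sites differ → p ≈ 0.472222, d = −0.75 ln(1 − 0.629629) = 0.744938 ≈ 0.7449.
seq2–seq3: 14/36 sites differ → p ≈ 0.388889, d = −0.75 ln(1 − 0.518519) = 0.548166 ≈ 0.5482.

d(seq1,seq2) = 0.3924, d(seq1,seq3) = 0.7449, d(seq2,seq3) = 0.5482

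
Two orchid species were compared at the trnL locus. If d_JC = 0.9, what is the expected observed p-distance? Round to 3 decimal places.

0.524

p = (3/4)(1 − e^(−4d/3)) = 0.75 × (1 − e^(-1.2)) = 0.75 × (1 − 0.301194) = 0.524105.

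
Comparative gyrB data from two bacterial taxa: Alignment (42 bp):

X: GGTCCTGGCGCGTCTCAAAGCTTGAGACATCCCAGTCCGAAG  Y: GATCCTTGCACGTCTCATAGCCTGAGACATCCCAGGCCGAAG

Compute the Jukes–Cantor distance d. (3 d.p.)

0.158

The sequences differ at 6 of 42 sites (2, 7, 10, 18, 22, 36), so p = 6/42 ≈ 0.142857.
d = −(3/4) ln(1 − 4p/3) = −0.75 ln(1 − 0.190476) = −0.75 ln(0.809524)
  = −0.75 × (-0.211309) = 0.158482 substitutions/site.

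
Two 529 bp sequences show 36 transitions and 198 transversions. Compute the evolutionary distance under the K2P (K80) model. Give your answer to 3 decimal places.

P = 36/529 ≈ 0.068053 and Q = 198/529 ≈ 0.374291.
Under the Kimura two-parameter model, d = −½ ln(1 − 2P − Q) − ¼ ln(1 − 2Q).
1 − 2P − Q = 0.489603, giving −½ ln(0.489603) = 0.357080.
1 − 2Q = 0.251418, giving −¼ ln(0.251418) = 0.345160.
d = 0.357080 + 0.345160 = 0.702240.

0.702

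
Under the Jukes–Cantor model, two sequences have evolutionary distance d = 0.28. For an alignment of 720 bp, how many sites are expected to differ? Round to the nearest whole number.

Invert JC69: p = (3/4)(1 − e^(−4d/3)) = 0.75 × (1 − e^(-0.373333)) = 0.75 × (1 − 0.688436) = 0.233673.
Expected differing sites = pL ≈ 0.233673 × 720 = 168.24456 ≈ 168.

168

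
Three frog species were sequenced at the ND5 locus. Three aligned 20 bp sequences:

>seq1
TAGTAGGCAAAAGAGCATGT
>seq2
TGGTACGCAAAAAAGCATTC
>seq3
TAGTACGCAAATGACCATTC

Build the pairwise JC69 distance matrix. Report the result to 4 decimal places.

seq1–seq2: 5/20 sites differ → p = 0.25, d = −0.75 ln(1 − 0.333333) = 0.304098 ≈ 0.3041.
seq1–seq3: 5/20 sites differ → p = 0.25, d = −0.75 ln(1 − 0.333333) = 0.304098 ≈ 0.3041.
seq2–seq3: 4/20 sites differ → p = 0.2, d = −0.75 ln(1 − 0.266667) = 0.232617 ≈ 0.2326.

d(seq1,seq2) = 0.3041, d(seq1,seq3) = 0.3041, d(seq2,seq3) = 0.2326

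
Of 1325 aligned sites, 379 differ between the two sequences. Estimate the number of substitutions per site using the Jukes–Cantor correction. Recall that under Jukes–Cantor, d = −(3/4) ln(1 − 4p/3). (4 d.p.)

p = 379/1325 ≈ 0.286038.
d = −(3/4) ln(1 − 4p/3) = −0.75 ln(1 − 0.381384) = −0.75 ln(0.618616)
  = −0.75 × (-0.480271) = 0.360203 substitutions/site.

0.3602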